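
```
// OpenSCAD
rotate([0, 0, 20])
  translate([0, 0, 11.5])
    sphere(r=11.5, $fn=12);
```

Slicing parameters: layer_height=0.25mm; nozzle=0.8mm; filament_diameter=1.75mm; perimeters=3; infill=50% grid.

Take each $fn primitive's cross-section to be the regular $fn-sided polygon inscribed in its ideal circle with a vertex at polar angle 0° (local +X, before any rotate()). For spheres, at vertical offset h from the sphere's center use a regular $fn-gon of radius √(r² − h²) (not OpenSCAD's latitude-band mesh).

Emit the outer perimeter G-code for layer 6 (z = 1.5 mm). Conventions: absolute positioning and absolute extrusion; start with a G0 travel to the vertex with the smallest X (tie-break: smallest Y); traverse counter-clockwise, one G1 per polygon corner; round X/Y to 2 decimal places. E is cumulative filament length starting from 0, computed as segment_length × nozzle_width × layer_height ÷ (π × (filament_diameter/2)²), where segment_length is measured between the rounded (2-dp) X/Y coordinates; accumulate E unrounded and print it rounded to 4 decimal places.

At z = 1.5 mm: the r=11.5 sphere slices to a regular 12-gon of circumradius 5.679 (√(r²−h²) with h=10 from center); (rotated 20° about Z; rotation is an isometry so areas/perimeters/island counts are preserved). The outline is a single polygon with 12 vertices. Extrusion per mm of travel: 0.8 × 0.25 / (π × 0.875²) = 0.083150. Accumulating E over each segment gives final E = 2.9332.

G0 X-5.59 Y0.99 Z1.50
G1 X-5.34 Y-1.94 E0.2445
G1 X-3.65 Y-4.35 E0.4893
G1 X-0.99 Y-5.59 E0.7333
G1 X1.94 Y-5.34 E0.9778
G1 X4.35 Y-3.65 E1.2226
G1 X5.59 Y-0.99 E1.4666
G1 X5.34 Y1.94 E1.7111
G1 X3.65 Y4.35 E1.9559
G1 X0.99 Y5.59 E2.1999
G1 X-1.94 Y5.34 E2.4444
G1 X-4.35 Y3.65 E2.6892
G1 X-5.59 Y0.99 E2.9332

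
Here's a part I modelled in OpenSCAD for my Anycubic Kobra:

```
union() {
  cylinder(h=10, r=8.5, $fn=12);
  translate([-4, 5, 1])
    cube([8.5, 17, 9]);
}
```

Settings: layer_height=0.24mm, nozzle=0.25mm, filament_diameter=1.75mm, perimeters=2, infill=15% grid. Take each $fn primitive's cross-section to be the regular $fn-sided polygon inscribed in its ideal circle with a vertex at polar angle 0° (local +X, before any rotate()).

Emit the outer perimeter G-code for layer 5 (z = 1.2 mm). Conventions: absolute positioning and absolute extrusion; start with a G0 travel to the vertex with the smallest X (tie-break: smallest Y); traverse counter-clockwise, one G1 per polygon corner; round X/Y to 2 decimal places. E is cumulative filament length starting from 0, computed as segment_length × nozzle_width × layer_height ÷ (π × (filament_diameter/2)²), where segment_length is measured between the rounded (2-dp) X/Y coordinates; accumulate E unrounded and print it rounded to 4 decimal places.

G0 X-8.50 Y0.00 Z1.20
G1 X-7.36 Y-4.25 E0.1098
G1 X-4.25 Y-7.36 E0.2195
G1 X0.00 Y-8.50 E0.3292
G1 X4.25 Y-7.36 E0.4390
G1 X7.36 Y-4.25 E0.5487
G1 X8.50 Y0.00 E0.6585
G1 X7.36 Y4.25 E0.7682
G1 X4.50 Y7.11 E0.8691
G1 X4.50 Y22.00 E1.2406
G1 X-4.00 Y22.00 E1.4526
G1 X-4.00 Y7.43 E1.8161
G1 X-4.25 Y7.36 E1.8225
G1 X-7.36 Y4.25 E1.9322
G1 X-8.50 Y0.00 E2.0420

At z = 1.2 mm: the r=8.5 cylinder contributes a regular 12-gon of circumradius 8.5; the cube at (-4, 5) (footprint 8.5×17) is included at this height; Merging all regions: the regions partially overlap (shared area 24.87 mm²), so overlapping operands fuse into one piece — 1 connected region. The outline is a single polygon with 14 vertices. Extrusion per mm of travel: 0.25 × 0.24 / (π × 0.875²) = 0.024945. Accumulating E over each segment gives final E = 2.0420.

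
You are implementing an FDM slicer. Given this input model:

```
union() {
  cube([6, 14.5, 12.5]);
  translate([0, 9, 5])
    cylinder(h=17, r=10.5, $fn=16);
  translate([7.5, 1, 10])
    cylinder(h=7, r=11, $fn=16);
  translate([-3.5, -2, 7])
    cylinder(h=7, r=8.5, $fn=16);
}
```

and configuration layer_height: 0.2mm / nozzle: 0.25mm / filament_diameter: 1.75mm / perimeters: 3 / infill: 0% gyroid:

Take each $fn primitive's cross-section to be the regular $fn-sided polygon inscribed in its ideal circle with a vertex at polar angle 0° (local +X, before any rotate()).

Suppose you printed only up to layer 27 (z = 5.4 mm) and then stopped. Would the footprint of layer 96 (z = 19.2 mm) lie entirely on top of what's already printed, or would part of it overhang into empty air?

entirely on top

Compare the two slices. At z = 5.4: the cube (footprint 6×14.5) is included at this height (area 87.00 mm²); the cylinder at (0, 9): section is a regular 16-gon, circumradius r=10.5 (area = (16/2)·10.500²·sin(360°/16) = 337.53 mm²); the cylinder at (7.5, 1) is not intersected at this z (z outside [10, 17]); the cylinder at (-3.5, -2) is not intersected at this z (z outside [7, 14]); Combining (union): the regions partially overlap — summed areas 424.53 mm² minus the doubly-counted overlap 86.71 mm² gives 337.82 mm² — area = 337.82 mm². At z = 19.2: the cube does not reach this height (z outside [0, 12.5]); the cylinder at (0, 9): section is a regular 16-gon, circumradius r=10.5 (area = (16/2)·10.500²·sin(360°/16) = 337.53 mm²); the cylinder at (7.5, 1) is not intersected at this z (z outside [10, 17]); the cylinder at (-3.5, -2) is not intersected at this z (z outside [7, 14]); Taking the union: only the r=10.5 cylinder at (0, 9) is present, so the union is just that shape — area = 337.53 mm². Checking containment: the cross-section at z = 19.2 is a subset of the cross-section at z = 5.4.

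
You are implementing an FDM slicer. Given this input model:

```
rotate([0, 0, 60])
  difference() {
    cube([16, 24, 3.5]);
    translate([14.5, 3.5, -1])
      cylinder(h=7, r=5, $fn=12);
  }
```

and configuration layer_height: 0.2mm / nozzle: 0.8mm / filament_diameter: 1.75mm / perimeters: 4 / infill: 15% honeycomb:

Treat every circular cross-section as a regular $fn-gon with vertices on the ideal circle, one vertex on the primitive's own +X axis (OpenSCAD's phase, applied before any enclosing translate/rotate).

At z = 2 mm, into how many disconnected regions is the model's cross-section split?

1

At z = 2 mm: the cube (footprint 16×24) is included at this height; the cylinder at (14.5, 3.5): section is a regular 12-gon, circumradius r=5; Taking the first minus the rest: starting from the 16×24 cube, the r=5 cylinder at (14.5, 3.5) partially overlaps it — only the 46.69 mm² overlap (of its 75.00 mm²) is removed, clipping the outline — 1 connected region; (whole slice rotated 60° about Z — lengths, areas and connectivity unchanged). The result has 1 disconnected region.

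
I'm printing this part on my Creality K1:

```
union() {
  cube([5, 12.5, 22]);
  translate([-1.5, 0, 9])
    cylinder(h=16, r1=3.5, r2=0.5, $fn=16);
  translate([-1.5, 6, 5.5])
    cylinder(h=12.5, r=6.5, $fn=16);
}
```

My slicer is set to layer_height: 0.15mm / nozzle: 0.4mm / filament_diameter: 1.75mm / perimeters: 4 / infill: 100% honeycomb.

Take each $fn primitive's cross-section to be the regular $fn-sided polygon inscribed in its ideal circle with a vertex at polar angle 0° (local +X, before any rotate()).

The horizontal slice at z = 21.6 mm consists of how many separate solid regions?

2

At z = 21.6 mm: the 5×12.5 cube contributes its full rectangle; the cone at (-1.5, 0) contributes a regular 16-gon of circumradius 1.137 (interpolated between r1=3.5 and r2=0.5 at t=0.788); the cylinder at (-1.5, 6) is absent (z outside [5.5, 18]); Combining (union): the 2 present regions are separate (no shared area or edge), so areas and boundary lengths simply add and each stays a separate island — 2 connected regions. The result has 2 disconnected regions.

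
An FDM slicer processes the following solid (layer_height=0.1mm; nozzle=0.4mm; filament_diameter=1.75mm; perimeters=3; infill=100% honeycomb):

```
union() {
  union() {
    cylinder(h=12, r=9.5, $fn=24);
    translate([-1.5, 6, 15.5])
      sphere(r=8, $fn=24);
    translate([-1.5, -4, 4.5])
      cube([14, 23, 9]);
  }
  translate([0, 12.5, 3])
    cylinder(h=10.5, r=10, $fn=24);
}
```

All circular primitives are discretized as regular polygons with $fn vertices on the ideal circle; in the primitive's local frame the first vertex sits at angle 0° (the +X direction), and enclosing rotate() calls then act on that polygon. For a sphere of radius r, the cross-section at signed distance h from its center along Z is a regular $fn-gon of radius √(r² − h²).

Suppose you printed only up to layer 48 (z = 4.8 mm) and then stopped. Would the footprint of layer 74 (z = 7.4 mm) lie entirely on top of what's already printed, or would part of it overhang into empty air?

Compare the two slices. At z = 4.8: the cylinder: section is a regular 24-gon, circumradius r=9.5 (area = (24/2)·9.500²·sin(360°/24) = 280.30 mm²); the sphere at (-1.5, 6) is absent (|z−center|=10.700 > r=8); the cube at (-1.5, -4) is present — its section is the full 14×23 rectangle (area 322.00 mm²); Merging all regions: the regions partially overlap — summed areas 602.30 mm² minus the doubly-counted overlap 126.79 mm² gives 475.51 mm² — area = 475.51 mm²; the r=10 cylinder at (0, 12.5) gives a regular 24-gon of circumradius 10 (constant along its height) (area = (24/2)·10.000²·sin(360°/24) = 310.58 mm²); Taking the union: the regions partially overlap — summed areas 786.10 mm² minus the doubly-counted overlap 187.16 mm² gives 598.93 mm² — area = 598.93 mm². At z = 7.4: the cylinder: section is a regular 24-gon, circumradius r=9.5 (area = (24/2)·9.500²·sin(360°/24) = 280.30 mm²); the sphere at (-1.5, 6) is absent (|z−center|=8.100 > r=8); the 14×23 cube at (-1.5, -4) contributes its full rectangle (area 322.00 mm²); Taking the union: the regions partially overlap — summed areas 602.30 mm² minus the doubly-counted overlap 126.79 mm² gives 475.51 mm² — area = 475.51 mm²; the r=10 cylinder at (0, 12.5) contributes a regular 24-gon of circumradius 10 (area = (24/2)·10.000²·sin(360°/24) = 310.58 mm²); Taking the union: the regions partially overlap — summed areas 786.10 mm² minus the doubly-counted overlap 187.16 mm² gives 598.93 mm² — area = 598.93 mm². Checking containment: the cross-section at z = 7.4 is a subset of the cross-section at z = 4.8.

entirely on top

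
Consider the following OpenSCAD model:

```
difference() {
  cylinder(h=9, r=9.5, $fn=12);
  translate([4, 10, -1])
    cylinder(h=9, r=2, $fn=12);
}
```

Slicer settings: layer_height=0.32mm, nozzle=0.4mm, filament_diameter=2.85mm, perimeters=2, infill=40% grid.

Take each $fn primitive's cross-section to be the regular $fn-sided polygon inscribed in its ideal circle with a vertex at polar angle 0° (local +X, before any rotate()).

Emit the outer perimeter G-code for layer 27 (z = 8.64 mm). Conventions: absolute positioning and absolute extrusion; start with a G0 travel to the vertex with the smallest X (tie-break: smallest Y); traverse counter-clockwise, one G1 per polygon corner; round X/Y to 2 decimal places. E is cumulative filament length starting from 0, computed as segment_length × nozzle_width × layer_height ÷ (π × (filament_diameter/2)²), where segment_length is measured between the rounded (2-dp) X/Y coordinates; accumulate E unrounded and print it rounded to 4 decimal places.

At z = 8.64 mm: the r=9.5 cylinder contributes a regular 12-gon of circumradius 9.5; the cylinder at (4, 10) is absent (z outside [-1, 8]); Taking the first minus the rest: none of the subtracted shapes is present at this height, so the r=9.5 cylinder is unchanged — 1 connected region. The outline is a single polygon with 12 vertices. Extrusion per mm of travel: 0.4 × 0.32 / (π × 1.425²) = 0.020065. Accumulating E over each segment gives final E = 1.1842.

G0 X-9.50 Y0.00 Z8.64
G1 X-8.23 Y-4.75 E0.0987
G1 X-4.75 Y-8.23 E0.1974
G1 X0.00 Y-9.50 E0.2961
G1 X4.75 Y-8.23 E0.3947
G1 X8.23 Y-4.75 E0.4935
G1 X9.50 Y0.00 E0.5921
G1 X8.23 Y4.75 E0.6908
G1 X4.75 Y8.23 E0.7895
G1 X0.00 Y9.50 E0.8882
G1 X-4.75 Y8.23 E0.9868
G1 X-8.23 Y4.75 E1.0856
G1 X-9.50 Y0.00 E1.1842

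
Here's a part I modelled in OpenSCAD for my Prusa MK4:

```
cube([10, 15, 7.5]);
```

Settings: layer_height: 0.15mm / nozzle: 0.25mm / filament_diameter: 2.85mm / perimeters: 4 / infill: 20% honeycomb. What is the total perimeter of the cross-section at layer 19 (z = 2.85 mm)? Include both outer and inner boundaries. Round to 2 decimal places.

50.00 mm

At z = 2.85 mm: the cube (footprint 10×15) is included at this height (perimeter 50.00 mm). Overall, the cross-section is a single solid region. Total boundary length (outer) = 50.00 mm.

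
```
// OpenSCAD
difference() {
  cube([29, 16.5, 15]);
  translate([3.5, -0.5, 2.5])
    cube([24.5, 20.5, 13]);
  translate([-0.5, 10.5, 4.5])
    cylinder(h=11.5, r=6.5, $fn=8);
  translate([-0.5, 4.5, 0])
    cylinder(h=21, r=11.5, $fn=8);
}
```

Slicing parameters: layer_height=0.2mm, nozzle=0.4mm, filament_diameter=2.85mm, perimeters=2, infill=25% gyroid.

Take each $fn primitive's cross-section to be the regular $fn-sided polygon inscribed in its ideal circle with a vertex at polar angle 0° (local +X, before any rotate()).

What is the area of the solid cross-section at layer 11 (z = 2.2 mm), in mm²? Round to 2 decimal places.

At z = 2.2 mm: the 29×16.5 cube contributes its full rectangle (area 478.50 mm²); the cube at (3.5, -0.5) is not intersected at this z (z outside [2.5, 15.5]); the cylinder at (-0.5, 10.5) does not reach this height (z outside [4.5, 16]); the r=11.5 cylinder at (-0.5, 4.5) contributes a regular 8-gon of circumradius 11.5 (area = (8/2)·11.500²·sin(360°/8) = 374.06 mm²); After the difference (first − rest): starting from the 29×16.5 cube (478.50 mm²), the r=11.5 cylinder at (-0.5, 4.5) partially overlaps it — only the 133.12 mm² overlap (of its 374.06 mm²) is removed, clipping the outline — area = 345.38 mm². Overall, the cross-section is a single solid region. Net area = 345.38 mm².

345.38 mm²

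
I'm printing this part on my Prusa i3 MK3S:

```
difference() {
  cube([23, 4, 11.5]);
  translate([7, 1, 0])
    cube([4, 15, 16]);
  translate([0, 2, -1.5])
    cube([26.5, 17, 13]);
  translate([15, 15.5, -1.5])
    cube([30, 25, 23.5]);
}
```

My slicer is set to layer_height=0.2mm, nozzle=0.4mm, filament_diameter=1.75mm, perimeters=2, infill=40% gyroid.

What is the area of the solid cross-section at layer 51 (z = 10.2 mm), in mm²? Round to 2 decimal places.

At z = 10.2 mm: the 23×4 cube contributes its full rectangle (area 92.00 mm²); the 4×15 cube at (7, 1) contributes its full rectangle (area 60.00 mm²); the cube at (0, 2) (footprint 26.5×17) is included at this height (area 450.50 mm²); the cube at (15, 15.5) is present — its section is the full 30×25 rectangle (area 750.00 mm²); Subtracting the remaining from the first: starting from the 23×4 cube (92.00 mm²), the 4×15 cube at (7, 1) partially overlaps it — only the 12.00 mm² overlap (of its 60.00 mm²) is removed, clipping the outline; the 26.5×17 cube at (0, 2) partially overlaps it — only the 38.00 mm² overlap (of its 450.50 mm²) is removed, clipping the outline; the 30×25 cube at (15, 15.5) misses the remaining region (no effect) — area = 42.00 mm². Overall, the cross-section is a single solid region. Net area = 42.00 mm².

42.00 mm²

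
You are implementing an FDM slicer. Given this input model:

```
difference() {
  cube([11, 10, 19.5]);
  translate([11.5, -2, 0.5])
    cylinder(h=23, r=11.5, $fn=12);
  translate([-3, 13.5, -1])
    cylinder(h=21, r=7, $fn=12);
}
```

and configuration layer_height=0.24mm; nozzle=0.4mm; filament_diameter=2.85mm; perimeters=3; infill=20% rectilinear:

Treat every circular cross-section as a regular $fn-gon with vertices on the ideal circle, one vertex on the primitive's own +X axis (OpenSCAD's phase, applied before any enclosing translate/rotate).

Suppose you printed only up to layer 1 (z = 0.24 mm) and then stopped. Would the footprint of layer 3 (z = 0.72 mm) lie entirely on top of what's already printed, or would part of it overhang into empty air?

Compare the two slices. At z = 0.24: the 11×10 cube contributes its full rectangle (area 110.00 mm²); the cylinder at (11.5, -2) is absent (z outside [0.5, 23.5]); the r=7 cylinder at (-3, 13.5) gives a regular 12-gon of circumradius 7 (constant along its height) (area = (12/2)·7.000²·sin(360°/12) = 147.00 mm²); Subtracting the remaining from the first: starting from the 11×10 cube (110.00 mm²), the r=7 cylinder at (-3, 13.5) partially overlaps it — only the 4.60 mm² overlap (of its 147.00 mm²) is removed, clipping the outline — area = 105.40 mm². At z = 0.72: the cube is present — its section is the full 11×10 rectangle (area 110.00 mm²); the r=11.5 cylinder at (11.5, -2) contributes a regular 12-gon of circumradius 11.5 (area = (12/2)·11.500²·sin(360°/12) = 396.75 mm²); the cylinder at (-3, 13.5): section is a regular 12-gon, circumradius r=7 (area = (12/2)·7.000²·sin(360°/12) = 147.00 mm²); Taking the first minus the rest: starting from the 11×10 cube (110.00 mm²), the r=11.5 cylinder at (11.5, -2) partially overlaps it — only the 72.01 mm² overlap (of its 396.75 mm²) is removed, clipping the outline; the r=7 cylinder at (-3, 13.5) partially overlaps it — only the 4.60 mm² overlap (of its 147.00 mm²) is removed, clipping the outline — area = 33.40 mm². Checking containment: the cross-section at z = 0.72 is a subset of the cross-section at z = 0.24.

entirely on top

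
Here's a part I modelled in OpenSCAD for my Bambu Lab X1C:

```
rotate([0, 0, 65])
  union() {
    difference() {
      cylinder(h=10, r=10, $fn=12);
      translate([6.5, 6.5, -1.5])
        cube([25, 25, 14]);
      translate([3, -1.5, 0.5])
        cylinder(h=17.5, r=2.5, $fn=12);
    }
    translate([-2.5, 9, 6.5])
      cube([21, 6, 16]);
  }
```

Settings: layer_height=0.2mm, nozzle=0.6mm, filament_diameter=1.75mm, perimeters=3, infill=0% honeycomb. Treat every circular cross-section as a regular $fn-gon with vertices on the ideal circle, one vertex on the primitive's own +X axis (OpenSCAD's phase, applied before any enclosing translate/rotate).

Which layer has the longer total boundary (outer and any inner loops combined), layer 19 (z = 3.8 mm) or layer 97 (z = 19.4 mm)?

Layer 19 (z = 3.8): the r=10 cylinder contributes a regular 12-gon of circumradius 10 (perimeter = 2·12·10.000·sin(180°/12) = 62.12 mm); the 25×25 cube at (6.5, 6.5) contributes its full rectangle (perimeter 100.00 mm); the r=2.5 cylinder at (3, -1.5) contributes a regular 12-gon of circumradius 2.5 (perimeter = 2·12·2.500·sin(180°/12) = 15.53 mm); Taking the first minus the rest: starting from the r=10 cylinder, the 25×25 cube at (6.5, 6.5) partially overlaps it — only the 0.22 mm² overlap (of its 625.00 mm²) is removed, clipping the outline; the r=2.5 cylinder at (3, -1.5) lies wholly inside it (removes its full 18.75 mm² and its 15.53 mm outline becomes a hole wall) — boundary (outer + 1 inner loop) = 78.03 mm; the cube at (-2.5, 9) does not reach this height (z outside [6.5, 22.5]); Combining (union): only that combined region is present, so the union is just that shape — boundary (outer + 1 inner loop) = 78.03 mm; (rotated 65° about Z; rotation is an isometry so areas/perimeters/island counts are preserved). So its perimeter = 78.03 mm. Layer 97 (z = 19.4): the cylinder does not reach this height (z outside [0, 10]); the cube at (6.5, 6.5) does not reach this height (z outside [-1.5, 12.5]); the cylinder at (3, -1.5) is absent (z outside [0.5, 18]); Taking the first minus the rest: the first operand is absent here, so nothing remains; the cube at (-2.5, 9) is present — its section is the full 21×6 rectangle (perimeter 54.00 mm); Merging all regions: only the 21×6 cube at (-2.5, 9) is present, so the union is just that shape — boundary = 54.00 mm; (rotated 65° about Z; rotation is an isometry so areas/perimeters/island counts are preserved). So its perimeter = 54.00 mm. Layer 19 is larger (78.03 vs 54.00 mm).

layer 19 (z = 3.8 mm)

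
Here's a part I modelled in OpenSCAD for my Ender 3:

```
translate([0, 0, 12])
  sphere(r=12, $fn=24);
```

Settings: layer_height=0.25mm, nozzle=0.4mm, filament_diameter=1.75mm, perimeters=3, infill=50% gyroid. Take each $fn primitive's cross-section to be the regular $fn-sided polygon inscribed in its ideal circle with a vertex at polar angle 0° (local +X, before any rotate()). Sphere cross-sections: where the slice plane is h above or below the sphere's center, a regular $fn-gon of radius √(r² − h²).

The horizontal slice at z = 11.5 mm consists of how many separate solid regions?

At z = 11.5 mm: the sphere: section is a regular 24-gon, circumradius = √(r²−h²) = √(12²−0.5²) = 11.990. The result has 1 disconnected region.

1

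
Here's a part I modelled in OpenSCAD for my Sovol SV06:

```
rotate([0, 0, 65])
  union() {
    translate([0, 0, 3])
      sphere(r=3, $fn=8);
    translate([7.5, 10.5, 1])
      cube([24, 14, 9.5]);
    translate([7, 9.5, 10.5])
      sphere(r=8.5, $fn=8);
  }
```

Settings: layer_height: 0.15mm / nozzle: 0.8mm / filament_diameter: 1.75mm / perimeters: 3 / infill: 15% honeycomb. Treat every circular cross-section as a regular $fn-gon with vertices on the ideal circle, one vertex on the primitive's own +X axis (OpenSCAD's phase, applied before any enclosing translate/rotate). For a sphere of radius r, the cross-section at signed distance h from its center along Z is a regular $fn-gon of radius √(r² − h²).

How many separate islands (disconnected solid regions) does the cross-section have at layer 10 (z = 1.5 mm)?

At z = 1.5 mm: the r=3 sphere contributes a regular 8-gon of circumradius √(3²−1.5²) = 2.598; the cube at (7.5, 10.5) is present — its section is the full 24×14 rectangle; the sphere at (7, 9.5) does not reach this height (|z−center|=9.000 > r=8.5); Taking the union: the 2 present regions are separate (no shared area or edge), so areas and boundary lengths simply add and each stays a separate island — 2 connected regions; (whole slice rotated 65° about Z — lengths, areas and connectivity unchanged). Overall, the cross-section has 2 separate islands. Island count = 2.

2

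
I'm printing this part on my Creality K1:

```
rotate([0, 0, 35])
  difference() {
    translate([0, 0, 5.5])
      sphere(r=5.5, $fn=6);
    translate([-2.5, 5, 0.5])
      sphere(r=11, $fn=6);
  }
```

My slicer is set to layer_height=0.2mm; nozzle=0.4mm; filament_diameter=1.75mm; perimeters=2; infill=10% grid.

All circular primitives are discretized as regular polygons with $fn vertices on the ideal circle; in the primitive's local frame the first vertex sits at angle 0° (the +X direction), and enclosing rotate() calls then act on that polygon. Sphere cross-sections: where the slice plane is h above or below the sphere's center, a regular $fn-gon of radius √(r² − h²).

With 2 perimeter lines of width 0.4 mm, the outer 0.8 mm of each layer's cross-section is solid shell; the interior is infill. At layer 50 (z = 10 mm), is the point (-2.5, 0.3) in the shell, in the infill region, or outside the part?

At z = 10 mm: the r=5.5 sphere slices to a regular 6-gon of circumradius 3.162 (√(r²−h²) with h=4.5 from center); the r=11 sphere at (-2.5, 5) slices to a regular 6-gon of circumradius 5.545 (√(r²−h²) with h=9.5 from center); Subtracting the remaining from the first: starting from the r=5.5 sphere, the r=11 sphere at (-2.5, 5) partially overlaps it — only the 8.43 mm² overlap (of its 79.89 mm²) is removed, clipping the outline — 1 connected region; (rotated 35° about Z; rotation is an isometry so areas/perimeters/island counts are preserved). Overall, the cross-section is a single solid region. Undo the 35° rotation: the query point maps to (-1.876, 1.680) in the un-rotated model frame. The nearest boundary edge runs (-3.05, 0.20)→(0.27, 0.20); distance from the point to it = 1.48 mm. The point is not inside any of the regions above, so it lies outside the cross-section (1.48 mm from the nearest boundary).

outside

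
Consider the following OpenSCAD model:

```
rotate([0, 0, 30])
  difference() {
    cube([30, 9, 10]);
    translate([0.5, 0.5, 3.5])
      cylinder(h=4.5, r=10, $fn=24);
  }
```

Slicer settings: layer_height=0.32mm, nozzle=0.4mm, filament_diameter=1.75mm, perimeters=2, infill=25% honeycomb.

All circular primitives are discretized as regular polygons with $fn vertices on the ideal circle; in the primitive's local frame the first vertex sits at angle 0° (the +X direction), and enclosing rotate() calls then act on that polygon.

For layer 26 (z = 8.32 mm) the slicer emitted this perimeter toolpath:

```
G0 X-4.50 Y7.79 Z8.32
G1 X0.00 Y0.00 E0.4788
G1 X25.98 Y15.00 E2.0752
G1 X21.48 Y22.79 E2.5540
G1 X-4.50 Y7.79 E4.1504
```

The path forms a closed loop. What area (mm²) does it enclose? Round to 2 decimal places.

Apply the shoelace formula to the sequence of (X, Y) vertices; enclosed area = 269.88 mm².

269.88 mm²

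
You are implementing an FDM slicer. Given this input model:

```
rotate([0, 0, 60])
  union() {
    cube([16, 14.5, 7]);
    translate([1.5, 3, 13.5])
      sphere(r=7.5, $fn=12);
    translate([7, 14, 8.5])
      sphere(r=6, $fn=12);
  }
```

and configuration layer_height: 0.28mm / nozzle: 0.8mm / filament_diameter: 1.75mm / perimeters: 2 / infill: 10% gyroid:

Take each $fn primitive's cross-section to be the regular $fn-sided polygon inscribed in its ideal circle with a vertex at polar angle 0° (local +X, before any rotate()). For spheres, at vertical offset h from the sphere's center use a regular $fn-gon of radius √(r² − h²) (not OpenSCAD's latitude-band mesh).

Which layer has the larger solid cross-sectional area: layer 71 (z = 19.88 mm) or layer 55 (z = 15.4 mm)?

Layer 71 (z = 19.88): the cube is absent (z outside [0, 7]); the r=7.5 sphere at (1.5, 3) contributes a regular 12-gon of circumradius √(7.5²−6.38²) = 3.943 (area = (12/2)·3.943²·sin(360°/12) = 46.64 mm²); the sphere at (7, 14) is absent (|z−center|=11.380 > r=6); Merging all regions: only the r=7.5 sphere at (1.5, 3) is present, so the union is just that shape — area = 46.64 mm²; (whole slice rotated 60° about Z — lengths, areas and connectivity unchanged). So its area = 46.64 mm². Layer 55 (z = 15.4): the cube is absent (z outside [0, 7]); the sphere at (1.5, 3): section is a regular 12-gon, circumradius = √(r²−h²) = √(7.5²−1.9²) = 7.255 (area = (12/2)·7.255²·sin(360°/12) = 157.92 mm²); the sphere at (7, 14) is not intersected at this z (|z−center|=6.900 > r=6); Taking the union: only the r=7.5 sphere at (1.5, 3) is present, so the union is just that shape — area = 157.92 mm²; (whole slice rotated 60° about Z — lengths, areas and connectivity unchanged). So its area = 157.92 mm². Layer 55 is larger (157.92 vs 46.64 mm²).

layer 55 (z = 15.4 mm)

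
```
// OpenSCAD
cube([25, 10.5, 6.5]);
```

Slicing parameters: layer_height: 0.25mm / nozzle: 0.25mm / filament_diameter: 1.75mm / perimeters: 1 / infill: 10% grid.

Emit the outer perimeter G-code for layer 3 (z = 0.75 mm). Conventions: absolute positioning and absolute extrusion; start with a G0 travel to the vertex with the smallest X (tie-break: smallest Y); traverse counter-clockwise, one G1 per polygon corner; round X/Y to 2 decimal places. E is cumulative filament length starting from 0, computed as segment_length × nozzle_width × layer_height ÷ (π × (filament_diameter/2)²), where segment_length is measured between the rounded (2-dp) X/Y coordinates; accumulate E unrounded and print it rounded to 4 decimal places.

G0 X0.00 Y0.00 Z0.75
G1 X25.00 Y0.00 E0.6496
G1 X25.00 Y10.50 E0.9224
G1 X0.00 Y10.50 E1.5721
G1 X0.00 Y0.00 E1.8449

At z = 0.75 mm: the cube (footprint 25×10.5) is included at this height. The outline is a single polygon with 4 vertices. Extrusion per mm of travel: 0.25 × 0.25 / (π × 0.875²) = 0.025984. Accumulating E over each segment gives final E = 1.8449.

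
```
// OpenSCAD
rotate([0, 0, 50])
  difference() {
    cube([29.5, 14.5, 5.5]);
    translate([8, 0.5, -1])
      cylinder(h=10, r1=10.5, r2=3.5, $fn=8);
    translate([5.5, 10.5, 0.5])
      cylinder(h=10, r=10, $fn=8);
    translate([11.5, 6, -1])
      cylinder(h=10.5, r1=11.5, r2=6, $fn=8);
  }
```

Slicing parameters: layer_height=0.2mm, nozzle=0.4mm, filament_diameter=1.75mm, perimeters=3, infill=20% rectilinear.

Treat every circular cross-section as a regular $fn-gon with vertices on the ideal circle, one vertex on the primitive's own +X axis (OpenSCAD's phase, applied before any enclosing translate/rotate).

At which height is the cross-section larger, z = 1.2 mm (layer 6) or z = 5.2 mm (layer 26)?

layer 26 (z = 5.2 mm)

Layer 6 (z = 1.2): the 29.5×14.5 cube contributes its full rectangle (area 427.75 mm²); the cone at (8, 0.5): at t=0.220 of its height the radius interpolates to r₁+(r₂−r₁)t = 8.960, giving a regular 8-gon of that circumradius (area = (8/2)·8.960²·sin(360°/8) = 227.07 mm²); the cylinder at (5.5, 10.5): section is a regular 8-gon, circumradius r=10 (area = (8/2)·10.000²·sin(360°/8) = 282.84 mm²); the cone at (11.5, 6) contributes a regular 8-gon of circumradius 10.348 (interpolated between r1=11.5 and r2=6 at t=0.210) (area = (8/2)·10.348²·sin(360°/8) = 302.85 mm²); Subtracting the remaining from the first: starting from the 29.5×14.5 cube (427.75 mm²), the cone at (8, 0.5) partially overlaps it — only the 120.85 mm² overlap (of its 227.07 mm²) is removed, clipping the outline; the r=10 cylinder at (5.5, 10.5) partially overlaps it — only the 99.44 mm² overlap (of its 282.84 mm²) is removed, clipping the outline; the cone at (11.5, 6) partially overlaps it — only the 72.68 mm² overlap (of its 302.85 mm²) is removed, clipping the outline — area = 134.78 mm²; (whole slice rotated 50° about Z — lengths, areas and connectivity unchanged). So its area = 134.78 mm². Layer 26 (z = 5.2): the cube (footprint 29.5×14.5) is included at this height (area 427.75 mm²); the cone at (8, 0.5) (r1=10.5→r2=3.5) has section circumradius 6.160 here — a regular 8-gon (area = (8/2)·6.160²·sin(360°/8) = 107.33 mm²); the r=10 cylinder at (5.5, 10.5) gives a regular 8-gon of circumradius 10 (constant along its height) (area = (8/2)·10.000²·sin(360°/8) = 282.84 mm²); the cone at (11.5, 6) (r1=11.5→r2=6) has section circumradius 8.252 here — a regular 8-gon (area = (8/2)·8.252²·sin(360°/8) = 192.62 mm²); After the difference (first − rest): starting from the 29.5×14.5 cube (427.75 mm²), the cone at (8, 0.5) partially overlaps it — only the 59.72 mm² overlap (of its 107.33 mm²) is removed, clipping the outline; the r=10 cylinder at (5.5, 10.5) partially overlaps it — only the 140.15 mm² overlap (of its 282.84 mm²) is removed, clipping the outline; the cone at (11.5, 6) partially overlaps it — only the 54.28 mm² overlap (of its 192.62 mm²) is removed, clipping the outline — area = 173.59 mm²; (whole slice rotated 50° about Z — lengths, areas and connectivity unchanged). So its area = 173.59 mm². Layer 26 is larger (173.59 vs 134.78 mm²).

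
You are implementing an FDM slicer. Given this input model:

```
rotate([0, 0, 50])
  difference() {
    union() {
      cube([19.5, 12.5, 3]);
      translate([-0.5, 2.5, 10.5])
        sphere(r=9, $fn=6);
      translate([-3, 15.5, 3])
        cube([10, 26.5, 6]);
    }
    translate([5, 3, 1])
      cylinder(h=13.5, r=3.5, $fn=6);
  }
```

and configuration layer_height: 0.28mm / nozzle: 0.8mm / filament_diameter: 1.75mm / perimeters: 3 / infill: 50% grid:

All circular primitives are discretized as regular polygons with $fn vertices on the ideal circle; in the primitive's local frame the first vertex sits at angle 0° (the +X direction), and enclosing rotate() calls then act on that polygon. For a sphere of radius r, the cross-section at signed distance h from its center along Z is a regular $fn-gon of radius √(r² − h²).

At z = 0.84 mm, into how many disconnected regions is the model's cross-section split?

1

At z = 0.84 mm: the cube (footprint 19.5×12.5) is included at this height; the sphere at (-0.5, 2.5) is not intersected at this z (|z−center|=9.660 > r=9); the cube at (-3, 15.5) is not intersected at this z (z outside [3, 9]); Merging all regions: only the 19.5×12.5 cube is present, so the union is just that shape — 1 connected region; the cylinder at (5, 3) is absent (z outside [1, 14.5]); After the difference (first − rest): none of the subtracted shapes is present at this height, so the result so far is unchanged — 1 connected region; (whole slice rotated 50° about Z — lengths, areas and connectivity unchanged). The result has 1 disconnected region.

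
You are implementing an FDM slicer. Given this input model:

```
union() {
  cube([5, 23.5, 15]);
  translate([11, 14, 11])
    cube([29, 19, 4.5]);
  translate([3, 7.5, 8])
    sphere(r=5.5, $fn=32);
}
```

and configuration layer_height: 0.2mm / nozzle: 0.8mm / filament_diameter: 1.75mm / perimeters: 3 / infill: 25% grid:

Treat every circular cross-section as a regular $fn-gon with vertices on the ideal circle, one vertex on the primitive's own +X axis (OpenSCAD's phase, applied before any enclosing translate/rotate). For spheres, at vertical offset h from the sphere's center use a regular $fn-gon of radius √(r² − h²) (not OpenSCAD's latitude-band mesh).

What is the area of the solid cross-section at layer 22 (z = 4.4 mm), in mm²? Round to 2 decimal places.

133.07 mm²

At z = 4.4 mm: the cube (footprint 5×23.5) is included at this height (area 117.50 mm²); the cube at (11, 14) does not reach this height (z outside [11, 15.5]); the r=5.5 sphere at (3, 7.5) contributes a regular 32-gon of circumradius √(5.5²−3.6²) = 4.158 (area = (32/2)·4.158²·sin(360°/32) = 53.97 mm²); Merging all regions: the regions partially overlap — summed areas 171.47 mm² minus the doubly-counted overlap 38.39 mm² gives 133.07 mm² — area = 133.07 mm². Overall, the cross-section is a single solid region. Net area = 133.07 mm².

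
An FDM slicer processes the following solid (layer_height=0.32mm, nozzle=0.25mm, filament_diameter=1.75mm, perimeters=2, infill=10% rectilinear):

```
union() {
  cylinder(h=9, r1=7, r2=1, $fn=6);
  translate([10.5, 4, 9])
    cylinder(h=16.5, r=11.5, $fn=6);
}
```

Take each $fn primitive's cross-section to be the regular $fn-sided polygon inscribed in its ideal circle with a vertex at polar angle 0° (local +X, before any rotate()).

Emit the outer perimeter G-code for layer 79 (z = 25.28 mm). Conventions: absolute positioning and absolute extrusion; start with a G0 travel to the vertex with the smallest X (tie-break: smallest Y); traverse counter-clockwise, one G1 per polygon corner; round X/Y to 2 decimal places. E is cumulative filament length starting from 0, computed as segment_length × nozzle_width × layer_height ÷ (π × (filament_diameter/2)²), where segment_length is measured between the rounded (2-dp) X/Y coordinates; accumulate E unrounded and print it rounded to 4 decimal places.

At z = 25.28 mm: the cone is not intersected at this z (z outside [0, 9]); the r=11.5 cylinder at (10.5, 4) gives a regular 6-gon of circumradius 11.5 (constant along its height); Combining (union): only the r=11.5 cylinder at (10.5, 4) is present, so the union is just that shape — 1 connected region. The outline is a single polygon with 6 vertices. Extrusion per mm of travel: 0.25 × 0.32 / (π × 0.875²) = 0.033260. Accumulating E over each segment gives final E = 2.2950.

G0 X-1.00 Y4.00 Z25.28
G1 X4.75 Y-5.96 E0.3825
G1 X16.25 Y-5.96 E0.7650
G1 X22.00 Y4.00 E1.1475
G1 X16.25 Y13.96 E1.5300
G1 X4.75 Y13.96 E1.9125
G1 X-1.00 Y4.00 E2.2950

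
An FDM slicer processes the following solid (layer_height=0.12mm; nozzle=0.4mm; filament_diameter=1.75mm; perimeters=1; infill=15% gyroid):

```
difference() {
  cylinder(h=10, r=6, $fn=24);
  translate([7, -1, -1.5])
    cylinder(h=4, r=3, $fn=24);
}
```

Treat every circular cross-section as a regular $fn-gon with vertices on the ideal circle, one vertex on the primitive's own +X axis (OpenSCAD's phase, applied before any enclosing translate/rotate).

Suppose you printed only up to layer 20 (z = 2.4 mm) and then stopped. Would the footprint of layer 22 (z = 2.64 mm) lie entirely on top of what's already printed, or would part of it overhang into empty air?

Compare the two slices. At z = 2.4: the r=6 cylinder contributes a regular 24-gon of circumradius 6 (area = (24/2)·6.000²·sin(360°/24) = 111.81 mm²); the cylinder at (7, -1): section is a regular 24-gon, circumradius r=3 (area = (24/2)·3.000²·sin(360°/24) = 27.95 mm²); After the difference (first − rest): starting from the r=6 cylinder (111.81 mm²), the r=3 cylinder at (7, -1) partially overlaps it — only the 6.50 mm² overlap (of its 27.95 mm²) is removed, clipping the outline — area = 105.31 mm². At z = 2.64: the r=6 cylinder gives a regular 24-gon of circumradius 6 (constant along its height) (area = (24/2)·6.000²·sin(360°/24) = 111.81 mm²); the cylinder at (7, -1) is absent (z outside [-1.5, 2.5]); After the difference (first − rest): none of the subtracted shapes is present at this height, so the r=6 cylinder is unchanged — area = 111.81 mm². Checking containment: at z = 2.64 the cross-section extends beyond the z = 2.4 cross-section by about 6.50 mm².

part overhangs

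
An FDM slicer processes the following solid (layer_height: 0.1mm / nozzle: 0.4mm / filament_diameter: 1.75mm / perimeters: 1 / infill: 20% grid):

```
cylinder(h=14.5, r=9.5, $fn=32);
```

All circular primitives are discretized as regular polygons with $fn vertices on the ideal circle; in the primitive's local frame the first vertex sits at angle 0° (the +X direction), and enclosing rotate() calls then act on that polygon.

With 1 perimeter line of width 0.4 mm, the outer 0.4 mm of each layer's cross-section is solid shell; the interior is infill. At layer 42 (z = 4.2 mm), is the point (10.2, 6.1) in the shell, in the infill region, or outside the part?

outside

At z = 4.2 mm: the r=9.5 cylinder gives a regular 32-gon of circumradius 9.5 (constant along its height). Overall, the cross-section is a single solid region. The nearest boundary edge runs (8.78, 3.64)→(7.90, 5.28); distance from the point to it = 2.42 mm. The point is not inside any of the regions above, so it lies outside the cross-section (2.42 mm from the nearest boundary).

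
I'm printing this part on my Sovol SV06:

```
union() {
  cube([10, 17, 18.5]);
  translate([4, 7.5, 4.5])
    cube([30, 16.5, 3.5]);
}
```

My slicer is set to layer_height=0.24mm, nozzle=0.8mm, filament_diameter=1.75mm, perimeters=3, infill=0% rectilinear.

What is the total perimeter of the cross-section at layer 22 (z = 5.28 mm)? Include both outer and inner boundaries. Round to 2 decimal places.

At z = 5.28 mm: the cube (footprint 10×17) is included at this height (perimeter 54.00 mm); the cube at (4, 7.5) (footprint 30×16.5) is included at this height (perimeter 93.00 mm); Combining (union): the regions partially overlap (shared area 57.00 mm²), so the edge portions inside another operand are dropped and the merged outline is re-measured after clipping — boundary = 116.00 mm. Overall, the cross-section is a single solid region. Total boundary length (outer) = 116.00 mm.

116.00 mm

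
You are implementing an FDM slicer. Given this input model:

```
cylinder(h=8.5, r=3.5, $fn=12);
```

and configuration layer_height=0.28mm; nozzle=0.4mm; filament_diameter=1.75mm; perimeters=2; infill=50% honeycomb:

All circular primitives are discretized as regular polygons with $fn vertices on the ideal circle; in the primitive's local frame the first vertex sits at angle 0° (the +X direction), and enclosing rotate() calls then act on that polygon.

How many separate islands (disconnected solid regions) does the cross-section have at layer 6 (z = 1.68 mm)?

At z = 1.68 mm: the r=3.5 cylinder contributes a regular 12-gon of circumradius 3.5. Overall, the cross-section is a single solid region. Island count = 1.

1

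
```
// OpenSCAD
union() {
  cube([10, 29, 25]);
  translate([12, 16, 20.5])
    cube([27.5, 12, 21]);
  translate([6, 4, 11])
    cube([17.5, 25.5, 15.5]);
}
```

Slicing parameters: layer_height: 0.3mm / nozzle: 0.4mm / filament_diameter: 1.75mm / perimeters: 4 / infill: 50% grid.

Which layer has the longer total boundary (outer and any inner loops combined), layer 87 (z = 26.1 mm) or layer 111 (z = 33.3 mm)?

layer 87 (z = 26.1 mm)

Layer 87 (z = 26.1): the cube does not reach this height (z outside [0, 25]); the 27.5×12 cube at (12, 16) contributes its full rectangle (perimeter 79.00 mm); the cube at (6, 4) is present — its section is the full 17.5×25.5 rectangle (perimeter 86.00 mm); Combining (union): the regions partially overlap (shared area 138.00 mm²), so the edge portions inside another operand are dropped and the merged outline is re-measured after clipping — boundary = 118.00 mm. So its perimeter = 118.00 mm. Layer 111 (z = 33.3): the cube is not intersected at this z (z outside [0, 25]); the cube at (12, 16) (footprint 27.5×12) is included at this height (perimeter 79.00 mm); the cube at (6, 4) is absent (z outside [11, 26.5]); Combining (union): only the 27.5×12 cube at (12, 16) is present, so the union is just that shape — boundary = 79.00 mm. So its perimeter = 79.00 mm. Layer 87 is larger (118.00 vs 79.00 mm).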